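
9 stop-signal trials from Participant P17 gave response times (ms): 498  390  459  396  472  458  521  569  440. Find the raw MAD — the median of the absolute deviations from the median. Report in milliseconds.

39 ms

Sorted: 390, 396, 440, 458, 459, 472, 498, 521, 569 → median = 459
|x − 459|: 39, 69, 0, 63, 13, 1, 62, 110, 19
Sorted deviations: 0, 1, 13, 19, 39, 62, 63, 69, 110 → MAD = 39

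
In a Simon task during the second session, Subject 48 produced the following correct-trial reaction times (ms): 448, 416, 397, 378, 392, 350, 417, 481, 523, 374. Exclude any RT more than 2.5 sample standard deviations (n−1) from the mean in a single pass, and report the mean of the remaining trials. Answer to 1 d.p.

n = 10, ΣRT = 4176, M = 417.600
Σ(x−M)² = 25174.40; s = √(25174.40/9) = 52.888
Cutoffs: 417.600 ± 2.5·52.888 → [285.4, 549.8]
No RTs fall outside the cutoffs; all 10 retained. Mean = 4176/10 = 417.600

417.6 ms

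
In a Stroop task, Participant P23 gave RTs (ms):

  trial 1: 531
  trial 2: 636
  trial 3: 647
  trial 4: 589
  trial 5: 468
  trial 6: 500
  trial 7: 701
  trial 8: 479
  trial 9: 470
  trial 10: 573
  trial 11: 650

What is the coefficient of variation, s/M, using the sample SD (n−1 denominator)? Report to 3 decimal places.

0.147

n = 11, Σ = 6244, M = 567.6364
Σ(x−M)² = 69260.545; s = √(69260.545/10) = 83.2229
CV = 83.2229 / 567.6364 = 0.14661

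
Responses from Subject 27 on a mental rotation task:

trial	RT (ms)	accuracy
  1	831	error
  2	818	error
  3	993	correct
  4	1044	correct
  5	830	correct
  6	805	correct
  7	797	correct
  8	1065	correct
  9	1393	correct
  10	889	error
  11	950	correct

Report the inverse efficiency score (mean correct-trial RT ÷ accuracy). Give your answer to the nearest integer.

1354 ms

Correct trials (n=8): 993, 1044, 830, 805, 797, 1065, 1393, 950
Mean correct RT = 7877/8 = 984.6250 ms
Proportion correct = 8/11
IES = 984.6250 / (8/11) = 1353.859 ms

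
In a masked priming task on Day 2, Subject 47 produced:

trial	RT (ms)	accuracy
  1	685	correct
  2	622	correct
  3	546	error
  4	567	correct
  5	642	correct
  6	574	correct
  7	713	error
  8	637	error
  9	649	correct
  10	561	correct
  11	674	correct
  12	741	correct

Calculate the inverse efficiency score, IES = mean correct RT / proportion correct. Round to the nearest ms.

Correct trials (n=9): 685, 622, 567, 642, 574, 649, 561, 674, 741
Mean correct RT = 5715/9 = 635.0000 ms
Proportion correct = 9/12
IES = 635.0000 / (9/12) = 846.667 ms

847 ms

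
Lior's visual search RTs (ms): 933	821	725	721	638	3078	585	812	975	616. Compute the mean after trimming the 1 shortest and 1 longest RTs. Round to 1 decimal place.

Sorted: 585, 616, 638, 721, 725, 812, 821, 933, 975, 3078
Drop lowest 1 (585) and highest 1 (3078)
Remaining (n=8): Σ = 6241, mean = 6241/8 = 780.125

780.1 ms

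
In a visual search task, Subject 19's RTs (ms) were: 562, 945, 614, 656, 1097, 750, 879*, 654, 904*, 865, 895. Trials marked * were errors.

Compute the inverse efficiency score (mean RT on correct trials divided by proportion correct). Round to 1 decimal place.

955.8 ms

Correct trials (n=9): 562, 945, 614, 656, 1097, 750, 654, 865, 895
Mean correct RT = 7038/9 = 782.0000 ms
Proportion correct = 9/11
IES = 782.0000 / (9/11) = 955.778 ms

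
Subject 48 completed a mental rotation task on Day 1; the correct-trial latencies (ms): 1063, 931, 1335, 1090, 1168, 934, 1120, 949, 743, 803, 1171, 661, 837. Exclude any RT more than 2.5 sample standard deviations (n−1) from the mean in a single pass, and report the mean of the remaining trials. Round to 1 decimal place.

n = 13, ΣRT = 12805, M = 985.000
Σ(x−M)² = 451300.00; s = √(451300.00/12) = 193.929
Cutoffs: 985.000 ± 2.5·193.929 → [500.2, 1469.8]
No RTs fall outside the cutoffs; all 13 retained. Mean = 12805/13 = 985.000

985.0 ms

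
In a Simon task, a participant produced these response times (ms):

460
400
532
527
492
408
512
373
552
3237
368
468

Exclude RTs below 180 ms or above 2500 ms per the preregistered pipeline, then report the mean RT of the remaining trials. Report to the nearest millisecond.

Excluded: 3237
Retained (n=11): Σ = 5092
Mean = 5092/11 = 462.9091

463 ms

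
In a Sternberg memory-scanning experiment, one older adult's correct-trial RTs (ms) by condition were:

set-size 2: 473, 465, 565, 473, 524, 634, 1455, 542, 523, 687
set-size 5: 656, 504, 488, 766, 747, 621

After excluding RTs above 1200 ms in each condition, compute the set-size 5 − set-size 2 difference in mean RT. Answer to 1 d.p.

set-size 2: exclude 1455
M(set-size 2) = 4886/9 = 542.889
M(set-size 5) = 3782/6 = 630.333
Difference = 630.333 − 542.889 = 87.444 ms

87.4 ms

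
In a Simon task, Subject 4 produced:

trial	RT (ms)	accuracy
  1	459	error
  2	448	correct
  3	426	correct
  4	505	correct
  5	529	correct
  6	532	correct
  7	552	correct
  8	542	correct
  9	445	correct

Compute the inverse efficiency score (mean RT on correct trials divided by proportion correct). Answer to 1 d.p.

Correct trials (n=8): 448, 426, 505, 529, 532, 552, 542, 445
Mean correct RT = 3979/8 = 497.3750 ms
Proportion correct = 8/9
IES = 497.3750 / (8/9) = 559.547 ms

559.5 ms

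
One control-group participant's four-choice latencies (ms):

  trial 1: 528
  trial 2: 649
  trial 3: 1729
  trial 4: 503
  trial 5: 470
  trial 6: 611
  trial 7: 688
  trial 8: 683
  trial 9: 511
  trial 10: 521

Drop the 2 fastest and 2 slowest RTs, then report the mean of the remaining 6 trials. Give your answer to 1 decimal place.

583.8 ms

Sorted: 470, 503, 511, 521, 528, 611, 649, 683, 688, 1729
Drop lowest 2 (470, 503) and highest 2 (688, 1729)
Remaining (n=6): Σ = 3503, mean = 3503/6 = 583.833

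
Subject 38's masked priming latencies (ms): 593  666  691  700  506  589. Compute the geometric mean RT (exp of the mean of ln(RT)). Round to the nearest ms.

ln(RT): 6.3852, 6.5013, 6.5381, 6.5511, 6.2265, 6.3784
Mean ln(RT) = 38.5807/6 = 6.43011
Geometric mean = exp(6.43011) = 620.24 ms

620 ms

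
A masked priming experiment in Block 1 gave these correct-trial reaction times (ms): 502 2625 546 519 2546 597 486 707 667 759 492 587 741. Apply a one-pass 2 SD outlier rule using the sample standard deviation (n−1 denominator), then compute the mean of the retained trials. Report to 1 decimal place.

600.3 ms

n = 13, ΣRT = 11774, M = 905.692
Σ(x−M)² = 6777738.77; s = √(6777738.77/12) = 751.539
Cutoffs: 905.692 ± 2·751.539 → [-597.4, 2408.8]
Outside: 2546, 2625 → excluded.
Retained (n=11): Σ = 6603, mean = 6603/11 = 600.273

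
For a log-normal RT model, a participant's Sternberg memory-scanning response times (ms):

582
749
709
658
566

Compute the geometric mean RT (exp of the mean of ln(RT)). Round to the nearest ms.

649 ms

ln(RT): 6.3665, 6.6187, 6.5639, 6.4892, 6.3386
Mean ln(RT) = 32.3769/5 = 6.47537
Geometric mean = exp(6.47537) = 648.96 ms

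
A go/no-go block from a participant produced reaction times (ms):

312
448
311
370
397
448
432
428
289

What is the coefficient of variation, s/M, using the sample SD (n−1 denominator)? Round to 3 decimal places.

0.166

n = 9, Σ = 3435, M = 381.6667
Σ(x−M)² = 32286.000; s = √(32286.000/8) = 63.5276
CV = 63.5276 / 381.6667 = 0.16645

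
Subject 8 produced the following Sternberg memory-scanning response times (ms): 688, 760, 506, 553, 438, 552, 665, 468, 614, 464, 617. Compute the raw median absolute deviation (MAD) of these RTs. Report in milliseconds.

85 ms

Sorted: 438, 464, 468, 506, 552, 553, 614, 617, 665, 688, 760 → median = 553
|x − 553|: 135, 207, 47, 0, 115, 1, 112, 85, 61, 89, 64
Sorted deviations: 0, 1, 47, 61, 64, 85, 89, 112, 115, 135, 207 → MAD = 85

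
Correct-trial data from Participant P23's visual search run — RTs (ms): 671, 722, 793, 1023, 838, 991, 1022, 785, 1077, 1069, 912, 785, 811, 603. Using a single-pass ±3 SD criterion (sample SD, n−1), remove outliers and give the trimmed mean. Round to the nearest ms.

864 ms

n = 14, ΣRT = 12102, M = 864.429
Σ(x−M)² = 302611.43; s = √(302611.43/13) = 152.571
Cutoffs: 864.429 ± 3·152.571 → [406.7, 1322.1]
No RTs fall outside the cutoffs; all 14 retained. Mean = 12102/14 = 864.429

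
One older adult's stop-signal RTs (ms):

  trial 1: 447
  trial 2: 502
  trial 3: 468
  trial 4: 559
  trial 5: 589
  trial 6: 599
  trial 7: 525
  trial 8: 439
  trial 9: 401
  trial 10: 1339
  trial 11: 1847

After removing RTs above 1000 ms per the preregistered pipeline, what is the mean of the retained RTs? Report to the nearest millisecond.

Excluded: 1339, 1847
Retained (n=9): Σ = 4529
Mean = 4529/9 = 503.2222

503 ms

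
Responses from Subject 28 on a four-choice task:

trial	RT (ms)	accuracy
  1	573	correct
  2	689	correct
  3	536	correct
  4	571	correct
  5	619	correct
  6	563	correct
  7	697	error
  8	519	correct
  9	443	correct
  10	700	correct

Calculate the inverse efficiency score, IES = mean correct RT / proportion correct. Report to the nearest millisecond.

644 ms

Correct trials (n=9): 573, 689, 536, 571, 619, 563, 519, 443, 700
Mean correct RT = 5213/9 = 579.2222 ms
Proportion correct = 9/10
IES = 579.2222 / (9/10) = 643.580 ms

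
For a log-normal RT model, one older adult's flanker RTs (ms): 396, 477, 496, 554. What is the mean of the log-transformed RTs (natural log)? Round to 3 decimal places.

ln(RT): 5.9814, 6.1675, 6.2066, 6.3172
Σ ln(RT) = 24.6727
Mean = 24.6727/4 = 6.16817

6.168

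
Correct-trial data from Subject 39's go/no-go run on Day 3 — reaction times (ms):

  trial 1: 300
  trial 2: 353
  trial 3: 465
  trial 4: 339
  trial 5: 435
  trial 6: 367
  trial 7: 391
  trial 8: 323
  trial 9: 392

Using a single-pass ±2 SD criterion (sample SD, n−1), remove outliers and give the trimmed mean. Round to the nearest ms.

n = 9, ΣRT = 3365, M = 373.889
Σ(x−M)² = 22406.89; s = √(22406.89/8) = 52.923
Cutoffs: 373.889 ± 2·52.923 → [268.0, 479.7]
No RTs fall outside the cutoffs; all 9 retained. Mean = 3365/9 = 373.889

374 ms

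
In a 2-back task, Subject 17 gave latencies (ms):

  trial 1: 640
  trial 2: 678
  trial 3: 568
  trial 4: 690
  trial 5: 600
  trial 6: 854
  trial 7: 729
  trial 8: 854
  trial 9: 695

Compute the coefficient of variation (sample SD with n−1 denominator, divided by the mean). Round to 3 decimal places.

n = 9, Σ = 6308, M = 700.8889
Σ(x−M)² = 79898.889; s = √(79898.889/8) = 99.9368
CV = 99.9368 / 700.8889 = 0.14259

0.143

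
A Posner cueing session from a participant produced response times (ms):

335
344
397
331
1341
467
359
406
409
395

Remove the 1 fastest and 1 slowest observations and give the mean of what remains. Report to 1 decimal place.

Sorted: 331, 335, 344, 359, 395, 397, 406, 409, 467, 1341
Drop lowest 1 (331) and highest 1 (1341)
Remaining (n=8): Σ = 3112, mean = 3112/8 = 389.000

389.0 ms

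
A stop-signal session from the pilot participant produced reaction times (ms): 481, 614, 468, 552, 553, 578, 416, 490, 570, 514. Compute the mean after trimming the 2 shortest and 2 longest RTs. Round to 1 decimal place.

526.7 ms

Sorted: 416, 468, 481, 490, 514, 552, 553, 570, 578, 614
Drop lowest 2 (416, 468) and highest 2 (578, 614)
Remaining (n=6): Σ = 3160, mean = 3160/6 = 526.667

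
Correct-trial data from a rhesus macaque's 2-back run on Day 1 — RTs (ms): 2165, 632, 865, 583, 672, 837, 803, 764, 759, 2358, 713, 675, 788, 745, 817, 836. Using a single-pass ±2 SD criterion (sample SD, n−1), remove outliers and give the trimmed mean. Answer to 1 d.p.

749.2 ms

n = 16, ΣRT = 15012, M = 938.250
Σ(x−M)² = 4113005.00; s = √(4113005.00/15) = 523.641
Cutoffs: 938.250 ± 2·523.641 → [-109.0, 1985.5]
Outside: 2165, 2358 → excluded.
Retained (n=14): Σ = 10489, mean = 10489/14 = 749.214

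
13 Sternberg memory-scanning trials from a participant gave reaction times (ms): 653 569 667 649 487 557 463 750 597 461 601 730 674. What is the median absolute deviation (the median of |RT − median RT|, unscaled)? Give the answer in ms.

66 ms

Sorted: 461, 463, 487, 557, 569, 597, 601, 649, 653, 667, 674, 730, 750 → median = 601
|x − 601|: 52, 32, 66, 48, 114, 44, 138, 149, 4, 140, 0, 129, 73
Sorted deviations: 0, 4, 32, 44, 48, 52, 66, 73, 114, 129, 138, 140, 149 → MAD = 66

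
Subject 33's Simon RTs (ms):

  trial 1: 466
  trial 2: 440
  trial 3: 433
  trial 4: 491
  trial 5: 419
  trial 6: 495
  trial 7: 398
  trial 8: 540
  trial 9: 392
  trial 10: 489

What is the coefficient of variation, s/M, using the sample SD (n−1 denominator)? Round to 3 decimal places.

0.105

n = 10, Σ = 4563, M = 456.3000
Σ(x−M)² = 20604.100; s = √(20604.100/9) = 47.8471
CV = 47.8471 / 456.3000 = 0.10486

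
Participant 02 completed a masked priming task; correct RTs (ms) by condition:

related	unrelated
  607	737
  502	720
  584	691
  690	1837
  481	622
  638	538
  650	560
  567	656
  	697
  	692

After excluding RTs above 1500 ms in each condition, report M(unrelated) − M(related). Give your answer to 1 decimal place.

67.1 ms

unrelated: exclude 1837
M(related) = 4719/8 = 589.875
M(unrelated) = 5913/9 = 657.000
Difference = 657.000 − 589.875 = 67.125 ms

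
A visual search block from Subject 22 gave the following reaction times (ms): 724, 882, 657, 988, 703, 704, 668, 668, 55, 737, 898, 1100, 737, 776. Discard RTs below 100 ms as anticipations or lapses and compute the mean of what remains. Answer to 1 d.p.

787.8 ms

Excluded: 55
Retained (n=13): Σ = 10242
Mean = 10242/13 = 787.8462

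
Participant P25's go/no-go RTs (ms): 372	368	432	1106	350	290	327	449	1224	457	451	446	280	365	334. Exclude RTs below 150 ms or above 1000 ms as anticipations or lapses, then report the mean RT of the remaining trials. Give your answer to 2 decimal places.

378.54 ms

Excluded: 1106, 1224
Retained (n=13): Σ = 4921
Mean = 4921/13 = 378.5385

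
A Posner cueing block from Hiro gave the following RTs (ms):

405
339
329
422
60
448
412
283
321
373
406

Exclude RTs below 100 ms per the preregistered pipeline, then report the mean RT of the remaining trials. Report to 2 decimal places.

373.80 ms

Excluded: 60
Retained (n=10): Σ = 3738
Mean = 3738/10 = 373.8000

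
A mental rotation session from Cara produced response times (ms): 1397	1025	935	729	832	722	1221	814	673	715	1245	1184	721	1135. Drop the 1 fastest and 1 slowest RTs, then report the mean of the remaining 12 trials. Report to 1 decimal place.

Sorted: 673, 715, 721, 722, 729, 814, 832, 935, 1025, 1135, 1184, 1221, 1245, 1397
Drop lowest 1 (673) and highest 1 (1397)
Remaining (n=12): Σ = 11278, mean = 11278/12 = 939.833

939.8 ms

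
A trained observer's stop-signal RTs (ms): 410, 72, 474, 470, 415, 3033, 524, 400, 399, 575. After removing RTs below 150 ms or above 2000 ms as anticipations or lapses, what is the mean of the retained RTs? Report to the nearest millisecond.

458 ms

Excluded: 72, 3033
Retained (n=8): Σ = 3667
Mean = 3667/8 = 458.3750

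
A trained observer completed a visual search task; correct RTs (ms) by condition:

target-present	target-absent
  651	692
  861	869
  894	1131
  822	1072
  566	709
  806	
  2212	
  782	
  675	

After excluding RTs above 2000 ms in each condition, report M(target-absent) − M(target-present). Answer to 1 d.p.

137.5 ms

target-present: exclude 2212
M(target-present) = 6057/8 = 757.125
M(target-absent) = 4473/5 = 894.600
Difference = 894.600 − 757.125 = 137.475 ms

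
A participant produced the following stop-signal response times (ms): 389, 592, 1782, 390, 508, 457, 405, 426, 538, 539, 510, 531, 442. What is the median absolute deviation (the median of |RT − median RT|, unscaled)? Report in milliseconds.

66 ms

Sorted: 389, 390, 405, 426, 442, 457, 508, 510, 531, 538, 539, 592, 1782 → median = 508
|x − 508|: 119, 84, 1274, 118, 0, 51, 103, 82, 30, 31, 2, 23, 66
Sorted deviations: 0, 2, 23, 30, 31, 51, 66, 82, 84, 103, 118, 119, 1274 → MAD = 66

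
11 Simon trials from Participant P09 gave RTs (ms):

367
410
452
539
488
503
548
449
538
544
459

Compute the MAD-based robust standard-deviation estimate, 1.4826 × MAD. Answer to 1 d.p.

Sorted: 367, 410, 449, 452, 459, 488, 503, 538, 539, 544, 548 → median = 488
|x − 488| sorted: 0, 15, 29, 36, 39, 50, 51, 56, 60, 78, 121 → MAD = 50
Robust SD ≈ 1.4826 × 50 = 74.130

74.1 ms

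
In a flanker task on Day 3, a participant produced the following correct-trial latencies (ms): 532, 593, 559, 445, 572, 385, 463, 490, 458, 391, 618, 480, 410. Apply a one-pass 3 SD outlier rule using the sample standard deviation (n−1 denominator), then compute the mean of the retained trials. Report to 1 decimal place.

n = 13, ΣRT = 6396, M = 492.000
Σ(x−M)² = 71294.00; s = √(71294.00/12) = 77.079
Cutoffs: 492.000 ± 3·77.079 → [260.8, 723.2]
No RTs fall outside the cutoffs; all 13 retained. Mean = 6396/13 = 492.000

492.0 ms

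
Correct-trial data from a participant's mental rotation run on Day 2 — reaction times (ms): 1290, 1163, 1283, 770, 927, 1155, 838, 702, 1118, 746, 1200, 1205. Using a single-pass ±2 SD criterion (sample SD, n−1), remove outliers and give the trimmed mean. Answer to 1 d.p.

1033.1 ms

n = 12, ΣRT = 12397, M = 1033.083
Σ(x−M)² = 535390.92; s = √(535390.92/11) = 220.617
Cutoffs: 1033.083 ± 2·220.617 → [591.8, 1474.3]
No RTs fall outside the cutoffs; all 12 retained. Mean = 12397/12 = 1033.083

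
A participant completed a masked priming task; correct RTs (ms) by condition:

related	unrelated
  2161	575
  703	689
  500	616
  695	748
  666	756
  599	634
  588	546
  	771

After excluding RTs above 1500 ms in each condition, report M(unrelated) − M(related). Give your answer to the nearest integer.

related: exclude 2161
M(related) = 3751/6 = 625.167
M(unrelated) = 5335/8 = 666.875
Difference = 666.875 − 625.167 = 41.708 ms

42 ms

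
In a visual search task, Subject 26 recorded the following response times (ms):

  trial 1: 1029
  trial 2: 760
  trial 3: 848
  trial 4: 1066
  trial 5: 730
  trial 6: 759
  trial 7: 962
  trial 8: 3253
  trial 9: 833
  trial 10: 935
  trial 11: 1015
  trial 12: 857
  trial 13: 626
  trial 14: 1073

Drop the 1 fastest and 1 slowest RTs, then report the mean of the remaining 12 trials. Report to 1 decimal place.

905.6 ms

Sorted: 626, 730, 759, 760, 833, 848, 857, 935, 962, 1015, 1029, 1066, 1073, 3253
Drop lowest 1 (626) and highest 1 (3253)
Remaining (n=12): Σ = 10867, mean = 10867/12 = 905.583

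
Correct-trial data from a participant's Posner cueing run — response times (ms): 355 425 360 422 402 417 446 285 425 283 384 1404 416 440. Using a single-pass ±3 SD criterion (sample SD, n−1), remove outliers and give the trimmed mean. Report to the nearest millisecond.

389 ms

n = 14, ΣRT = 6464, M = 461.714
Σ(x−M)² = 991488.86; s = √(991488.86/13) = 276.167
Cutoffs: 461.714 ± 3·276.167 → [-366.8, 1290.2]
Outside: 1404 → excluded.
Retained (n=13): Σ = 5060, mean = 5060/13 = 389.231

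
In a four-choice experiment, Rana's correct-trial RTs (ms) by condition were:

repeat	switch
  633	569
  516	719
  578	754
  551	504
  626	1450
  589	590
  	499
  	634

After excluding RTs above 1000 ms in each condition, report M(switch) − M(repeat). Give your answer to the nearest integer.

28 ms

switch: exclude 1450
M(repeat) = 3493/6 = 582.167
M(switch) = 4269/7 = 609.857
Difference = 609.857 − 582.167 = 27.690 ms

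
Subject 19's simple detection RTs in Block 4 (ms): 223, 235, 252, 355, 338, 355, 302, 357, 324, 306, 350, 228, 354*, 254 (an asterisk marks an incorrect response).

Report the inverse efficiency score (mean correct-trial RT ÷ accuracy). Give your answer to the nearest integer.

Correct trials (n=13): 223, 235, 252, 355, 338, 355, 302, 357, 324, 306, 350, 228, 254
Mean correct RT = 3879/13 = 298.3846 ms
Proportion correct = 13/14
IES = 298.3846 / (13/14) = 321.337 ms

321 ms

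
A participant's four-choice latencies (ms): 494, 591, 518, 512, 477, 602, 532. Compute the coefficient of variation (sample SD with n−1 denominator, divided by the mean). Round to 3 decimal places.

n = 7, Σ = 3726, M = 532.2857
Σ(x−M)² = 13445.429; s = √(13445.429/6) = 47.3382
CV = 47.3382 / 532.2857 = 0.08893

0.089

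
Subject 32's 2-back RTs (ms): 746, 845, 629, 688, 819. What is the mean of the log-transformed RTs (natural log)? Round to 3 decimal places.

ln(RT): 6.6147, 6.7393, 6.4441, 6.5338, 6.7081
Σ ln(RT) = 33.0401
Mean = 33.0401/5 = 6.60801

6.608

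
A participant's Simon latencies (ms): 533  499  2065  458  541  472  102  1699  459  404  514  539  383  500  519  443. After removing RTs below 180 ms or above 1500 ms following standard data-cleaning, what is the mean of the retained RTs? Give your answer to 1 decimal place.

481.8 ms

Excluded: 102, 1699, 2065
Retained (n=13): Σ = 6264
Mean = 6264/13 = 481.8462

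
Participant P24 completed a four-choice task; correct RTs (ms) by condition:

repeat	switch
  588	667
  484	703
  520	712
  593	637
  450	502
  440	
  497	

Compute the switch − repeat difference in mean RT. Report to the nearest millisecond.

134 ms

M(repeat) = 3572/7 = 510.286
M(switch) = 3221/5 = 644.200
Difference = 644.200 − 510.286 = 133.914 ms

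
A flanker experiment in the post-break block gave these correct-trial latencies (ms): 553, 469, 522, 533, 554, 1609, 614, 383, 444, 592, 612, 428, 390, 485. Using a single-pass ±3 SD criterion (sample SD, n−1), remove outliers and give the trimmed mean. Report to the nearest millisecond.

506 ms

n = 14, ΣRT = 8188, M = 584.857
Σ(x−M)² = 1205667.71; s = √(1205667.71/13) = 304.538
Cutoffs: 584.857 ± 3·304.538 → [-328.8, 1498.5]
Outside: 1609 → excluded.
Retained (n=13): Σ = 6579, mean = 6579/13 = 506.077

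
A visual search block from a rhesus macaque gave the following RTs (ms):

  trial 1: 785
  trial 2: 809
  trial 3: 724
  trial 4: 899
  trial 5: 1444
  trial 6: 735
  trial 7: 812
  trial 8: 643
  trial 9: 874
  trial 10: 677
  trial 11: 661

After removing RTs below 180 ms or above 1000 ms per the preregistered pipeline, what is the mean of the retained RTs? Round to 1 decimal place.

761.9 ms

Excluded: 1444
Retained (n=10): Σ = 7619
Mean = 7619/10 = 761.9000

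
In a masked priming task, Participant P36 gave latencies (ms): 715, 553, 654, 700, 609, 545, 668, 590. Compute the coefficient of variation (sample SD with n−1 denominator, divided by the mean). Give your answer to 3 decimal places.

n = 8, Σ = 5034, M = 629.2500
Σ(x−M)² = 29335.500; s = √(29335.500/7) = 64.7363
CV = 64.7363 / 629.2500 = 0.10288

0.103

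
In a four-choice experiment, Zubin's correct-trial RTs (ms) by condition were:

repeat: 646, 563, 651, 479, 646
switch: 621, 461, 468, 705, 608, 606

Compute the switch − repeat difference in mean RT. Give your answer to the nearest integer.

M(repeat) = 2985/5 = 597.000
M(switch) = 3469/6 = 578.167
Difference = 578.167 − 597.000 = -18.833 ms

-19 ms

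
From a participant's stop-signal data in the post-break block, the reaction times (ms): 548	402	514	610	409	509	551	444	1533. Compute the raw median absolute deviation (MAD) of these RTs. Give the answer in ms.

70 ms

Sorted: 402, 409, 444, 509, 514, 548, 551, 610, 1533 → median = 514
|x − 514|: 34, 112, 0, 96, 105, 5, 37, 70, 1019
Sorted deviations: 0, 5, 34, 37, 70, 96, 105, 112, 1019 → MAD = 70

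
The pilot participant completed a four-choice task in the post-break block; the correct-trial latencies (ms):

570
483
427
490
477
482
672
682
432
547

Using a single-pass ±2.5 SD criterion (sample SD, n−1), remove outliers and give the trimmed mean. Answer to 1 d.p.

526.2 ms

n = 10, ΣRT = 5262, M = 526.200
Σ(x−M)² = 74147.60; s = √(74147.60/9) = 90.767
Cutoffs: 526.200 ± 2.5·90.767 → [299.3, 753.1]
No RTs fall outside the cutoffs; all 10 retained. Mean = 5262/10 = 526.200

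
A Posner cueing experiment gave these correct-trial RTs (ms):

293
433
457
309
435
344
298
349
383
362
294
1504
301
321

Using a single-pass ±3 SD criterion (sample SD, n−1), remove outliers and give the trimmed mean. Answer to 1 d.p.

n = 14, ΣRT = 6083, M = 434.500
Σ(x−M)² = 1272597.50; s = √(1272597.50/13) = 312.877
Cutoffs: 434.500 ± 3·312.877 → [-504.1, 1373.1]
Outside: 1504 → excluded.
Retained (n=13): Σ = 4579, mean = 4579/13 = 352.231

352.2 ms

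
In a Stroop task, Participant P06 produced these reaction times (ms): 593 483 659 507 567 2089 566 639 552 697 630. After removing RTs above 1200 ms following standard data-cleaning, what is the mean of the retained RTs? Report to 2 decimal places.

Excluded: 2089
Retained (n=10): Σ = 5893
Mean = 5893/10 = 589.3000

589.30 ms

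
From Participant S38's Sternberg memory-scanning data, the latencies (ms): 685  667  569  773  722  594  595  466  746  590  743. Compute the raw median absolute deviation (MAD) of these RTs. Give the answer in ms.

Sorted: 466, 569, 590, 594, 595, 667, 685, 722, 743, 746, 773 → median = 667
|x − 667|: 18, 0, 98, 106, 55, 73, 72, 201, 79, 77, 76
Sorted deviations: 0, 18, 55, 72, 73, 76, 77, 79, 98, 106, 201 → MAD = 76

76 ms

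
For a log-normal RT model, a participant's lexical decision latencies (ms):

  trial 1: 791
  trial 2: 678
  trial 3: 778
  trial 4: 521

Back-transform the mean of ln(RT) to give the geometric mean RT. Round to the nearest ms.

ln(RT): 6.6733, 6.5191, 6.6567, 6.2558
Mean ln(RT) = 26.1049/4 = 6.52623
Geometric mean = exp(6.52623) = 682.82 ms

683 ms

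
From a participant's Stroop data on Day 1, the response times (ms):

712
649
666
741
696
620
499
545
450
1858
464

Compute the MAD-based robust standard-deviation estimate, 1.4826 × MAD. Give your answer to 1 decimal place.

Sorted: 450, 464, 499, 545, 620, 649, 666, 696, 712, 741, 1858 → median = 649
|x − 649| sorted: 0, 17, 29, 47, 63, 92, 104, 150, 185, 199, 1209 → MAD = 92
Robust SD ≈ 1.4826 × 92 = 136.399

136.4 ms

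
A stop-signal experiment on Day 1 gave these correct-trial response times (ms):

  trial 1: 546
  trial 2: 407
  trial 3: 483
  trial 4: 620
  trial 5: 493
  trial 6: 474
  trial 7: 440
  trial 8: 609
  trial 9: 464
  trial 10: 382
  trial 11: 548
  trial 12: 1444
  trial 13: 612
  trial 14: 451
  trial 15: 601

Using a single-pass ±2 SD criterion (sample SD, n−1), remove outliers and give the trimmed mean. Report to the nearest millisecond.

n = 15, ΣRT = 8574, M = 571.600
Σ(x−M)² = 898567.60; s = √(898567.60/14) = 253.344
Cutoffs: 571.600 ± 2·253.344 → [64.9, 1078.3]
Outside: 1444 → excluded.
Retained (n=14): Σ = 7130, mean = 7130/14 = 509.286

509 ms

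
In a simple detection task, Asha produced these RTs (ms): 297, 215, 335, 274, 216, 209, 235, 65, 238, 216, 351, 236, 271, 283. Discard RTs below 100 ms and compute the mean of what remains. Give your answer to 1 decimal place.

259.7 ms

Excluded: 65
Retained (n=13): Σ = 3376
Mean = 3376/13 = 259.6923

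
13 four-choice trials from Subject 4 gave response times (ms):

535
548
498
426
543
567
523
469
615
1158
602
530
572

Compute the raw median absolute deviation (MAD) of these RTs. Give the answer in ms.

29 ms

Sorted: 426, 469, 498, 523, 530, 535, 543, 548, 567, 572, 602, 615, 1158 → median = 543
|x − 543|: 8, 5, 45, 117, 0, 24, 20, 74, 72, 615, 59, 13, 29
Sorted deviations: 0, 5, 8, 13, 20, 24, 29, 45, 59, 72, 74, 117, 615 → MAD = 29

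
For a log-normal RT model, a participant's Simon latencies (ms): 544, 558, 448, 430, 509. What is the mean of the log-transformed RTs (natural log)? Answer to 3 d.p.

ln(RT): 6.2989, 6.3244, 6.1048, 6.0638, 6.2324
Σ ln(RT) = 31.0243
Mean = 31.0243/5 = 6.20487

6.205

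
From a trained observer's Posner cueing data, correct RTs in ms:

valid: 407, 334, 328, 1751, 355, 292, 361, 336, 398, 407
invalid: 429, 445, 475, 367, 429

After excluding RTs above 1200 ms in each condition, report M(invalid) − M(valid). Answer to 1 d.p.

71.4 ms

valid: exclude 1751
M(valid) = 3218/9 = 357.556
M(invalid) = 2145/5 = 429.000
Difference = 429.000 − 357.556 = 71.444 ms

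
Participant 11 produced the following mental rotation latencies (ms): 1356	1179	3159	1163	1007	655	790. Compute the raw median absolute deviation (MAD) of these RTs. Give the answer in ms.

Sorted: 655, 790, 1007, 1163, 1179, 1356, 3159 → median = 1163
|x − 1163|: 193, 16, 1996, 0, 156, 508, 373
Sorted deviations: 0, 16, 156, 193, 373, 508, 1996 → MAD = 193

193 ms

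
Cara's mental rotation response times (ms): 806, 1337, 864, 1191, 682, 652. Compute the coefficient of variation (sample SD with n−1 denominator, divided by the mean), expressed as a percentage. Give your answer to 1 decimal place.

30.4%

n = 6, Σ = 5532, M = 922.0000
Σ(x−M)² = 391906.000; s = √(391906.000/5) = 279.9664
CV = 279.9664 / 922.0000 = 0.30365 = 30.365%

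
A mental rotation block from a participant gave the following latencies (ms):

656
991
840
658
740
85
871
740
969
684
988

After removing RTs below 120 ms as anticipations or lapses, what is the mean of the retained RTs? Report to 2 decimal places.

Excluded: 85
Retained (n=10): Σ = 8137
Mean = 8137/10 = 813.7000

813.70 ms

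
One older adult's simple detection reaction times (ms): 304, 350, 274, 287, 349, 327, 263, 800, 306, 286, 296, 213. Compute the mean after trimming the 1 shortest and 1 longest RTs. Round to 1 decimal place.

Sorted: 213, 263, 274, 286, 287, 296, 304, 306, 327, 349, 350, 800
Drop lowest 1 (213) and highest 1 (800)
Remaining (n=10): Σ = 3042, mean = 3042/10 = 304.200

304.2 ms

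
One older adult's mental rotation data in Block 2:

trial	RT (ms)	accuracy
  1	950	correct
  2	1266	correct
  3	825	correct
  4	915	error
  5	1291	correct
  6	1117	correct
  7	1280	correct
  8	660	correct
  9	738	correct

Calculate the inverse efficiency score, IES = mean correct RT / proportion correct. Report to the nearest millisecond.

1143 ms

Correct trials (n=8): 950, 1266, 825, 1291, 1117, 1280, 660, 738
Mean correct RT = 8127/8 = 1015.8750 ms
Proportion correct = 8/9
IES = 1015.8750 / (8/9) = 1142.859 ms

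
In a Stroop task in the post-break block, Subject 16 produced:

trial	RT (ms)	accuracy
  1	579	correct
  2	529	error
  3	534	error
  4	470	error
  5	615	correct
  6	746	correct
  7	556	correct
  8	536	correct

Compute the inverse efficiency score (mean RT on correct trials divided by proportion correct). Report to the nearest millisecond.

970 ms

Correct trials (n=5): 579, 615, 746, 556, 536
Mean correct RT = 3032/5 = 606.4000 ms
Proportion correct = 5/8
IES = 606.4000 / (5/8) = 970.240 ms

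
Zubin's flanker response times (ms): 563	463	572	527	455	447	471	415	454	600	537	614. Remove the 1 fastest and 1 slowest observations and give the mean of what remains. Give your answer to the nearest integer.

Sorted: 415, 447, 454, 455, 463, 471, 527, 537, 563, 572, 600, 614
Drop lowest 1 (415) and highest 1 (614)
Remaining (n=10): Σ = 5089, mean = 5089/10 = 508.900

509 ms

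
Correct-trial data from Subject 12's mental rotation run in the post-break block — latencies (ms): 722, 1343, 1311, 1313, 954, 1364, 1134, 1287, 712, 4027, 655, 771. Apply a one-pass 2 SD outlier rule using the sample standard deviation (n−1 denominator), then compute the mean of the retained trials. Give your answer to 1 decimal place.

1051.5 ms

n = 12, ΣRT = 15593, M = 1299.417
Σ(x−M)² = 8965894.92; s = √(8965894.92/11) = 902.819
Cutoffs: 1299.417 ± 2·902.819 → [-506.2, 3105.1]
Outside: 4027 → excluded.
Retained (n=11): Σ = 11566, mean = 11566/11 = 1051.455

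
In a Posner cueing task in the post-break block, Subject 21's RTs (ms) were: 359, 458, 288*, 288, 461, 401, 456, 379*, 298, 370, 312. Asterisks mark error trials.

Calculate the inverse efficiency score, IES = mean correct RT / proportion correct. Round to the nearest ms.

462 ms

Correct trials (n=9): 359, 458, 288, 461, 401, 456, 298, 370, 312
Mean correct RT = 3403/9 = 378.1111 ms
Proportion correct = 9/11
IES = 378.1111 / (9/11) = 462.136 ms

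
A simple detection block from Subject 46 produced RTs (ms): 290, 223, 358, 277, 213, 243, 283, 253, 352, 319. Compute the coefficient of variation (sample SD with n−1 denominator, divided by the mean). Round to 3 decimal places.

0.179

n = 10, Σ = 2811, M = 281.1000
Σ(x−M)² = 22730.900; s = √(22730.900/9) = 50.2559
CV = 50.2559 / 281.1000 = 0.17878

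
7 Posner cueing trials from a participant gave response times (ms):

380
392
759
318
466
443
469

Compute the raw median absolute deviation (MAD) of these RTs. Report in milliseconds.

51 ms

Sorted: 318, 380, 392, 443, 466, 469, 759 → median = 443
|x − 443|: 63, 51, 316, 125, 23, 0, 26
Sorted deviations: 0, 23, 26, 51, 63, 125, 316 → MAD = 51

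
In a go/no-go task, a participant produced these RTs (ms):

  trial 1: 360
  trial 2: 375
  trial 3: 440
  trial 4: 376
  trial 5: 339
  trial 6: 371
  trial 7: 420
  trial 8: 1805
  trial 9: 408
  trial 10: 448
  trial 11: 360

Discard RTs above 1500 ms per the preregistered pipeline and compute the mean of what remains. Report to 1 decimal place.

Excluded: 1805
Retained (n=10): Σ = 3897
Mean = 3897/10 = 389.7000

389.7 ms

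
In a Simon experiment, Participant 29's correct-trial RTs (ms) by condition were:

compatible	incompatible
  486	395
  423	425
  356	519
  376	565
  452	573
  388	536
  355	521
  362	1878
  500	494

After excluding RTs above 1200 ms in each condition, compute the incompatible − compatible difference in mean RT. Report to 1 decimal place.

92.6 ms

incompatible: exclude 1878
M(compatible) = 3698/9 = 410.889
M(incompatible) = 4028/8 = 503.500
Difference = 503.500 − 410.889 = 92.611 ms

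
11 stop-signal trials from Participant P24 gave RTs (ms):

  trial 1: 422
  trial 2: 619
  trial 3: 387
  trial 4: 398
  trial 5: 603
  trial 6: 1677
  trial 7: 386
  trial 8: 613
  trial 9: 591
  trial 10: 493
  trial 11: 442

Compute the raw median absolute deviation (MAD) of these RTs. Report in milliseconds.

106 ms

Sorted: 386, 387, 398, 422, 442, 493, 591, 603, 613, 619, 1677 → median = 493
|x − 493|: 71, 126, 106, 95, 110, 1184, 107, 120, 98, 0, 51
Sorted deviations: 0, 51, 71, 95, 98, 106, 107, 110, 120, 126, 1184 → MAD = 106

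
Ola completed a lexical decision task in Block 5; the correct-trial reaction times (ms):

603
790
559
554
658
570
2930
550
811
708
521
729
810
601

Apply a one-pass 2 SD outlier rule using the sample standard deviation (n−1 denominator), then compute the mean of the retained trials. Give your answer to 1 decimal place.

651.1 ms

n = 14, ΣRT = 11394, M = 813.857
Σ(x−M)² = 4958449.71; s = √(4958449.71/13) = 617.591
Cutoffs: 813.857 ± 2·617.591 → [-421.3, 2049.0]
Outside: 2930 → excluded.
Retained (n=13): Σ = 8464, mean = 8464/13 = 651.077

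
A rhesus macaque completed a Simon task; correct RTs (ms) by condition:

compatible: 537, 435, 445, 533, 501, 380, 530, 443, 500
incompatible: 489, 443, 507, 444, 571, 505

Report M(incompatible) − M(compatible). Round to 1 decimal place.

14.9 ms

M(compatible) = 4304/9 = 478.222
M(incompatible) = 2959/6 = 493.167
Difference = 493.167 − 478.222 = 14.944 ms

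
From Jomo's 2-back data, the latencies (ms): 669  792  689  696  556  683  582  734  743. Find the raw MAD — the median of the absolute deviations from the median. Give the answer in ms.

Sorted: 556, 582, 669, 683, 689, 696, 734, 743, 792 → median = 689
|x − 689|: 20, 103, 0, 7, 133, 6, 107, 45, 54
Sorted deviations: 0, 6, 7, 20, 45, 54, 103, 107, 133 → MAD = 45

45 ms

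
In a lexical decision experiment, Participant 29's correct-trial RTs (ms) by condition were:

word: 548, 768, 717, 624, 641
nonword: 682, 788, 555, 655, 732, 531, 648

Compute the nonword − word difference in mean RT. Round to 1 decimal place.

M(word) = 3298/5 = 659.600
M(nonword) = 4591/7 = 655.857
Difference = 655.857 − 659.600 = -3.743 ms

-3.7 ms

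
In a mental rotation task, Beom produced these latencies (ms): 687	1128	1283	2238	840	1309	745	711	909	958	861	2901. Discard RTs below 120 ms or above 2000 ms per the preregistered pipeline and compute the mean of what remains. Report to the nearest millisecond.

Excluded: 2238, 2901
Retained (n=10): Σ = 9431
Mean = 9431/10 = 943.1000

943 ms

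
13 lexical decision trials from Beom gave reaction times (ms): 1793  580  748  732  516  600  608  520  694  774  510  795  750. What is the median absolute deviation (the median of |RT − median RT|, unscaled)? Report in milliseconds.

Sorted: 510, 516, 520, 580, 600, 608, 694, 732, 748, 750, 774, 795, 1793 → median = 694
|x − 694|: 1099, 114, 54, 38, 178, 94, 86, 174, 0, 80, 184, 101, 56
Sorted deviations: 0, 38, 54, 56, 80, 86, 94, 101, 114, 174, 178, 184, 1099 → MAD = 94

94 ms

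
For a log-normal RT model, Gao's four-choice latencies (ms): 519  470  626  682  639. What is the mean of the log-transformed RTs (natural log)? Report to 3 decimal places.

ln(RT): 6.2519, 6.1527, 6.4394, 6.5250, 6.4599
Σ ln(RT) = 31.8289
Mean = 31.8289/5 = 6.36578

6.366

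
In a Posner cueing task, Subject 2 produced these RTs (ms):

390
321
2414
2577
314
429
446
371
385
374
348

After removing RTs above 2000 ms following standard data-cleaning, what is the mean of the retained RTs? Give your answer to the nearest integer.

375 ms

Excluded: 2414, 2577
Retained (n=9): Σ = 3378
Mean = 3378/9 = 375.3333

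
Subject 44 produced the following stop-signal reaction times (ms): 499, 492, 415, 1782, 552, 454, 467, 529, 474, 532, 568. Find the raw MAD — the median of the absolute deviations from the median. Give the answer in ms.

33 ms

Sorted: 415, 454, 467, 474, 492, 499, 529, 532, 552, 568, 1782 → median = 499
|x − 499|: 0, 7, 84, 1283, 53, 45, 32, 30, 25, 33, 69
Sorted deviations: 0, 7, 25, 30, 32, 33, 45, 53, 69, 84, 1283 → MAD = 33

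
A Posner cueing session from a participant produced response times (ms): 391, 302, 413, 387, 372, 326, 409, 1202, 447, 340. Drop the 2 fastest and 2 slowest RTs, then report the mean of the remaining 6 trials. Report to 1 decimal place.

385.3 ms

Sorted: 302, 326, 340, 372, 387, 391, 409, 413, 447, 1202
Drop lowest 2 (302, 326) and highest 2 (447, 1202)
Remaining (n=6): Σ = 2312, mean = 2312/6 = 385.333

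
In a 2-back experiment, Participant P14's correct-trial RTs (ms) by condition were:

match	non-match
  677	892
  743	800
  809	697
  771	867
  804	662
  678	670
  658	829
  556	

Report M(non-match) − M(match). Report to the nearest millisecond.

M(match) = 5696/8 = 712.000
M(non-match) = 5417/7 = 773.857
Difference = 773.857 − 712.000 = 61.857 ms

62 ms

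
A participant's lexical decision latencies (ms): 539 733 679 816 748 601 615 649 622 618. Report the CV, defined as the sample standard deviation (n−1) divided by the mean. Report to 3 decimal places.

n = 10, Σ = 6620, M = 662.0000
Σ(x−M)² = 61206.000; s = √(61206.000/9) = 82.4662
CV = 82.4662 / 662.0000 = 0.12457

0.125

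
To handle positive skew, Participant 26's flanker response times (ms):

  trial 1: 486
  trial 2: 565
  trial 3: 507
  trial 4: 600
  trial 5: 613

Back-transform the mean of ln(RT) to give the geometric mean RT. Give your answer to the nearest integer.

ln(RT): 6.1862, 6.3368, 6.2285, 6.3969, 6.4184
Mean ln(RT) = 31.5668/5 = 6.31337
Geometric mean = exp(6.31337) = 551.90 ms

552 ms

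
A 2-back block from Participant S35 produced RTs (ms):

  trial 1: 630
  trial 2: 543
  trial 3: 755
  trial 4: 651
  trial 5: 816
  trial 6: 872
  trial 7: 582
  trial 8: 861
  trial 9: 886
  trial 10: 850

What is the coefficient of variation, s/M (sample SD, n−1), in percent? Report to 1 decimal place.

17.6%

n = 10, Σ = 7446, M = 744.6000
Σ(x−M)² = 155064.400; s = √(155064.400/9) = 131.2607
CV = 131.2607 / 744.6000 = 0.17628 = 17.628%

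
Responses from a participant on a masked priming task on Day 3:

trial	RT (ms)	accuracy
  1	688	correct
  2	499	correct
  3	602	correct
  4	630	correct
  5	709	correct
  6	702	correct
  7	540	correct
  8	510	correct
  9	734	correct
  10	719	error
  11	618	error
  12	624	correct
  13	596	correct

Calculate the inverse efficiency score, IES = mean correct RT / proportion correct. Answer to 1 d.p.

734.2 ms

Correct trials (n=11): 688, 499, 602, 630, 709, 702, 540, 510, 734, 624, 596
Mean correct RT = 6834/11 = 621.2727 ms
Proportion correct = 11/13
IES = 621.2727 / (11/13) = 734.231 ms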